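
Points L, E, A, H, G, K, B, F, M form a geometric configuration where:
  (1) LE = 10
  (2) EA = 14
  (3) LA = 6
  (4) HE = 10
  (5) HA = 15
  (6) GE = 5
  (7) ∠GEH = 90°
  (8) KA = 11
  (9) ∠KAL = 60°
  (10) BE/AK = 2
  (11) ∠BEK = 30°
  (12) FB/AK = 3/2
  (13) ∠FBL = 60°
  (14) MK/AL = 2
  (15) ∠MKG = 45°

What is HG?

Step 1: By the law of cosines on triangle HEG: HG² = 10² + 5² − 2·10·5·cos(90°) = 125, so HG = 5·√5.

Therefore, the length of HG = 5·√5.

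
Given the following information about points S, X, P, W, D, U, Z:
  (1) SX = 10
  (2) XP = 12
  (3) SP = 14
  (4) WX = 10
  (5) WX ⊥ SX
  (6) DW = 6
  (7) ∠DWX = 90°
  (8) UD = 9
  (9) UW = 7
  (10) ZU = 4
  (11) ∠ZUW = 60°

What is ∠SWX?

Step 1: By the law of cosines on triangle WXS: WS² = 10² + 10² − 2·10·10·cos(90°) = 200, so WS = 10·√2.
Step 2: By the inverse law of cosines on triangle SWX: cos(∠SWX) = ((10·√2)² + 10² − 10²) / (2·10·√2·10) = 200/282.84 = 0.7071, so ∠SWX = 45°.

Therefore, the measure of angle ∠SWX = 45°.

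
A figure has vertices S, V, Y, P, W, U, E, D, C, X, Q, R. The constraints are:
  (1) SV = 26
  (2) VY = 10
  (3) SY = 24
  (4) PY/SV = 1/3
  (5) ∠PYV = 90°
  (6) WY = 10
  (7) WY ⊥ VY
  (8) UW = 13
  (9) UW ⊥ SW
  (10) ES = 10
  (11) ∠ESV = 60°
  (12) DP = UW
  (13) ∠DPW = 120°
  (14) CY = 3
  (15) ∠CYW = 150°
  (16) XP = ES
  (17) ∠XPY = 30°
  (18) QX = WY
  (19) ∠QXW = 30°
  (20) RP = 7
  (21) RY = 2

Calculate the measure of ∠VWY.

Step 1: By the law of cosines on triangle WYV: WV² = 10² + 10² − 2·10·10·cos(90°) = 200, so WV = 10·√2.
Step 2: By the inverse law of cosines on triangle VWY: cos(∠VWY) = ((10·√2)² + 10² − 10²) / (2·10·√2·10) = 200/282.84 = 0.7071, so ∠VWY = 45°.

Therefore, the measure of angle ∠VWY = 45°.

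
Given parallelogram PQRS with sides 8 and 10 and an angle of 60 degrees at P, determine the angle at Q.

Opposite sides of a parallelogram are parallel, so consecutive angles form co-interior angles on a transversal.
Co-interior angles sum to 180°, giving angle Q = 180 - 60 = 120 degrees.

120 degrees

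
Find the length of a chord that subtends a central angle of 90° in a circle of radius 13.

Chord length = 2r sin(θ/2)
= 2 × 13 × sin(90°/2)
= 2 × 13 × sin(45°)
= 13*sqrt(2)

13*sqrt(2)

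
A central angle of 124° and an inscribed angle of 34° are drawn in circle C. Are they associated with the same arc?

By the inscribed angle theorem, the inscribed angle for a central angle of 124° should be 124° / 2 = 62°.
The given inscribed angle is 34°, which does not equal 62°.
Therefore, no, they do not correspond to the same arc.

No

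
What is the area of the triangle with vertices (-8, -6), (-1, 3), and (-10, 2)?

Shoelace: Area = (1/2)|-8(3-2) + -1(2--6) + -10(-6-3)| = (1/2)(74) = 37

37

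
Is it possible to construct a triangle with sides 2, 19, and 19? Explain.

For three segments to close into a triangle, no single side can be as long as the other two combined.
The longest side is 19, and 2 + 19 = 21 > 19.
A triangle can be formed.

Yes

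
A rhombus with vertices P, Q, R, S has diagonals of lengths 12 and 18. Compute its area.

The diagonals of a rhombus divide it into four right triangles.
Each triangle has legs 12/ 2 = 6 and 18/2 = 9, so each has area (1/2)*6*9 = 27.
Four such triangles give total area = (d1 * d2) / 2 = 108.

108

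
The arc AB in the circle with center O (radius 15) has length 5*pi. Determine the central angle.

θ = 360 × 5*pi / (2π × 15) = 60° (rearranging arc length formula).

60°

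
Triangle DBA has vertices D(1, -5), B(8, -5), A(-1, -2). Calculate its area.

Shoelace: Area = (1/2)|1(-5--2) + 8(-2--5) + -1(-5--5)| = (1/2)(21) = 21/2

21/2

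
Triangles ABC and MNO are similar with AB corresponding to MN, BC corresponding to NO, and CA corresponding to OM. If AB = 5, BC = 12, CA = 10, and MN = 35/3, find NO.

k = 35/3/5 = 7/3. NO = 7/3 * 12 = 28.

28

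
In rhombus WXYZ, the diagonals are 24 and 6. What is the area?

Area of a rhombus = (d1 * d2) / 2
Area = (24 * 6) / 2
Area = 144 / 2
Area = 72

72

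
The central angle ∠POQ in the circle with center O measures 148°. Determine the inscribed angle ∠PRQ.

Inscribed angle = 148° / 2 = 74° (inscribed angle theorem).

74°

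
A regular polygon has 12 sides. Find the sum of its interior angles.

The sum of interior angles of an n-sided polygon is (n - 2) * 180.
For n = 12: (12 - 2) * 180 = 10 * 180 = 1800 degrees.

1800 degrees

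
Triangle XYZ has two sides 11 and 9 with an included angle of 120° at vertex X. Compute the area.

Area = (1/2)(11)(9) sin(120°) = (1/2)(11)(9)(sqrt(3)/2) = 99*sqrt(3)/4

99*sqrt(3)/4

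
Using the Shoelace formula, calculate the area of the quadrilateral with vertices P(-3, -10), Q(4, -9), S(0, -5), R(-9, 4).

Shoelace: sum of cross terms = 104, Area = (1/2)|104| = 52

52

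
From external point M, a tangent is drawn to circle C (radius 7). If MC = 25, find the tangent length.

The tangent, radius, and line from the external point to the center form a right triangle.
The right angle is where the tangent meets the radius.
By the Pythagorean theorem: tangent² + 7² = 25²
tangent² = 625 - 49 = 576
tangent = 24

24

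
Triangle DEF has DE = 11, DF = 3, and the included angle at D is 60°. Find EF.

When two sides and the included angle are known, the law of cosines gives the third side.
c^2 = a^2 + b^2 - 2ab cos(C) generalizes the Pythagorean theorem to non-right triangles.
Here: EF^2 = 121 + 9 - 66*(1/2) = 97
EF = sqrt(97)

sqrt(97)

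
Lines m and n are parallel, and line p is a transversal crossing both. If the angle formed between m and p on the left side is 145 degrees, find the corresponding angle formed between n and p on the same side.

When a transversal crosses parallel lines, angles in the same position at each intersection are called corresponding angles.
These are always equal, so the answer is 145 degrees.

145 degrees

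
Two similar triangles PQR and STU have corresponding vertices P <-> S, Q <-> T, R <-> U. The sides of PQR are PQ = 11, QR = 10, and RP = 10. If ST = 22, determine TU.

Similar triangles have proportional sides. Setting up the proportion:
ST / PQ = TU / QR
22 / 11 = TU / 10
TU = 10 * 22 / 11 = 20.

20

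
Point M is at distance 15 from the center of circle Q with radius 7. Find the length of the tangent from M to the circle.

The tangent, radius, and line from the external point to the center form a right triangle.
The right angle is where the tangent meets the radius.
By the Pythagorean theorem: tangent² + 7² = 15²
tangent² = 225 - 49 = 176
tangent = 4*sqrt(11)

4*sqrt(11)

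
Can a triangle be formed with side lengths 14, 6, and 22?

Check the triangle inequality: 14 + 6 = 20 ≤ 22.
Since the sum of two sides does not exceed the third, no triangle can be formed.

No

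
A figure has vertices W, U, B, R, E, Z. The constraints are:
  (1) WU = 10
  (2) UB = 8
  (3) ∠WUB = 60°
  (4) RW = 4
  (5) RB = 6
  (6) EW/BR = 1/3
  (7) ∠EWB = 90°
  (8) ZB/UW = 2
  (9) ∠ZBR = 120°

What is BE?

From the given relations: EW = 1/3·BR = 1/3·6 = 2.
Step 1: By the law of cosines on triangle BUW: BW² = 8² + 10² − 2·8·10·cos(60°) = 84, so BW = 2·√21.
Step 2: By the law of cosines on triangle BWE: BE² = (2·√21)² + 2² − 2·2·√21·2·cos(90°) = 88, so BE = 2·√22.

Therefore, the length of BE = 2·√22.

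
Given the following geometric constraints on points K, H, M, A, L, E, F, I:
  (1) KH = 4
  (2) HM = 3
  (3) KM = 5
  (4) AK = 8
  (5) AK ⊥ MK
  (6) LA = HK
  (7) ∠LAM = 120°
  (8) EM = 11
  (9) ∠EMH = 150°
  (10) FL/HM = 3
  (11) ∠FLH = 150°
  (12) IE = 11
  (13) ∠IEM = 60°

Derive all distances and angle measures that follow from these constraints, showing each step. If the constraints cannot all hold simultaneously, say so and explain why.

The constraints are consistent.

From the given relations:
  LA = HK = 4
  FL = 3·HM = 3·3 = 9

Step 1: From HM = 3, ME = 11, and ∠HME = 150°, by the law of cosines:
  HE² = HM² + ME² - 2·HM·ME·cos(150°) = 9 + 121 + 57.16 = 187.2
  HE ≈ 13.68

Step 2: From MK = 5, KA = 8, and ∠MKA = 90°, by the law of cosines:
  MA² = MK² + KA² - 2·MK·KA·cos(90°) = 25 + 64 - 0 = 89
  MA = √89

Step 3: From ME = 11, EI = 11, and ∠MEI = 60°, by the law of cosines:
  MI² = ME² + EI² - 2·ME·EI·cos(60°) = 121 + 121 - 121 = 121
  MI = 11

Step 4: From KH = 4, KM = 5, HM = 3, by the inverse law of cosines:
  cos(∠HKM) = (KH² + KM² - HM²) / (2·KH·KM)
  ∠HKM = 36.87°

Step 5: From HK = 4, HM = 3, KM = 5, by the inverse law of cosines:
  cos(∠KHM) = (HK² + HM² - KM²) / (2·HK·HM)
  ∠KHM = 90°

Step 6: From MH = 3, MK = 5, HK = 4, by the inverse law of cosines:
  cos(∠HMK) = (MH² + MK² - HK²) / (2·MH·MK)
  ∠HMK = 53.13°

Step 7: From MA = √89, AL = 4, and ∠MAL = 120°, by the law of cosines:
  ML² = MA² + AL² - 2·MA·AL·cos(120°) = 89 + 16 + 37.74 = 142.7
  ML ≈ 11.95

Step 8: From HE = 13.68, HM = 3, EM = 11, by the inverse law of cosines:
  cos(∠EHM) = (HE² + HM² - EM²) / (2·HE·HM)
  ∠EHM = 23.71°

Step 9: From MA = √89, MK = 5, AK = 8, by the inverse law of cosines:
  cos(∠AMK) = (MA² + MK² - AK²) / (2·MA·MK)
  ∠AMK = 57.99°

Step 10: From ME = 11, MI = 11, EI = 11, by the inverse law of cosines:
  cos(∠EMI) = (ME² + MI² - EI²) / (2·ME·MI)
  ∠EMI = 60°

Step 11: From AK = 8, AM = √89, KM = 5, by the inverse law of cosines:
  cos(∠KAM) = (AK² + AM² - KM²) / (2·AK·AM)
  ∠KAM = 32.01°

Step 12: From EH = 13.68, EM = 11, HM = 3, by the inverse law of cosines:
  cos(∠HEM) = (EH² + EM² - HM²) / (2·EH·EM)
  ∠HEM = 6.29°

Step 13: From IE = 11, IM = 11, EM = 11, by the inverse law of cosines:
  cos(∠EIM) = (IE² + IM² - EM²) / (2·IE·IM)
  ∠EIM = 60°

Step 14: From MA = √89, ML = 11.95, AL = 4, by the inverse law of cosines:
  cos(∠AML) = (MA² + ML² - AL²) / (2·MA·ML)
  ∠AML = 16.85°

Step 15: From LA = 4, LM = 11.95, AM = √89, by the inverse law of cosines:
  cos(∠ALM) = (LA² + LM² - AM²) / (2·LA·LM)
  ∠ALM = 43.15°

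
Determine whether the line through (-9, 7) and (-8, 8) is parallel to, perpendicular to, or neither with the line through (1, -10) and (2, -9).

Slope of line 1: m1 = (8 - 7)/(-8 - -9) = 1/1 = 1
Slope of line 2: m2 = (-9 - -10)/(2 - 1) = 1/1 = 1
m1 = m2, so the lines are parallel.

Parallel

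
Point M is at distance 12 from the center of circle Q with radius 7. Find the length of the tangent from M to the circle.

Let T be the point of tangency. Then QT ⊥ MT (radius ⊥ tangent).
In right triangle QTM: QM² = QT² + MT²
12² = 7² + MT²
MT² = 95, MT = sqrt(95)

sqrt(95)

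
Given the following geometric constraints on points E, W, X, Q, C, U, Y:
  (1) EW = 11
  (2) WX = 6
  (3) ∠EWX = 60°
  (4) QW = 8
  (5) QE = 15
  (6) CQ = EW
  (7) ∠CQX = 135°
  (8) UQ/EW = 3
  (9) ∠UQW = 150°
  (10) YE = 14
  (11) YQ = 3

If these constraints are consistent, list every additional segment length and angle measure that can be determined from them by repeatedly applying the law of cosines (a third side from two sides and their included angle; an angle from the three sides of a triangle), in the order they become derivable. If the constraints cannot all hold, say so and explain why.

The constraints are consistent. Derivable facts, in order:
After 1 step:
- EX = √91
- WU ≈ 40.13
- ∠EQW = 45.57°
- ∠EQY = 65.03°
- ∠EWQ = 103.14°
- ∠EYQ = 103.77°
- ∠QEW = 31.29°
- ∠QEY = 11.2°
After 2 steps:
- ∠EXW = 87°
- ∠QUW = 5.72°
- ∠QWU = 24.28°
- ∠WEX = 33°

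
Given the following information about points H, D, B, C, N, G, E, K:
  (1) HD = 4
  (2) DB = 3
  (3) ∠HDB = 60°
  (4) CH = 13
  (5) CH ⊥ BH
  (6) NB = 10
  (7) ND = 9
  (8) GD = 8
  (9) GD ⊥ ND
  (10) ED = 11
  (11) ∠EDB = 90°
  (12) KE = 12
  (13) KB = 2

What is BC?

Step 1: By the law of cosines on triangle BDH: BH² = 3² + 4² − 2·3·4·cos(60°) = 13, so BH = √13.
Step 2: By the law of cosines on triangle BHC: BC² = √13² + 13² − 2·√13·13·cos(90°) = 182, so BC = √182.

Therefore, the length of BC = √182.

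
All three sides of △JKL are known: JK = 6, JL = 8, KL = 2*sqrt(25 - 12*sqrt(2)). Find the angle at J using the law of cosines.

cos(J) = (6² + 8² - (2*sqrt(25 - 12*sqrt(2)))²) / (2 × 6 × 8) = sqrt(2)/2, so J = arccos(sqrt(2)/2) = 45°.

45°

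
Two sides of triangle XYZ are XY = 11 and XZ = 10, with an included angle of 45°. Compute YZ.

By the law of cosines: YZ^2 = XY^2 + XZ^2 - 2*XY*XZ*cos(X)
YZ^2 = 11^2 + 10^2 - 2*11*10*cos(45°)
YZ^2 = 121 + 100 - 220*(sqrt(2)/2)
YZ^2 = 221 - 110*sqrt(2)
YZ = sqrt(221 - 110*sqrt(2))

sqrt(221 - 110*sqrt(2))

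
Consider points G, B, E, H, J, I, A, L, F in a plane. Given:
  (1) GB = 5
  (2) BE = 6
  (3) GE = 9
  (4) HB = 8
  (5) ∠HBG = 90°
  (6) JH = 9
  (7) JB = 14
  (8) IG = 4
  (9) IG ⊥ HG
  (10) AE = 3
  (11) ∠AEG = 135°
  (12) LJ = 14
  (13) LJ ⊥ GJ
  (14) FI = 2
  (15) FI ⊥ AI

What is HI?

Step 1: By the law of cosines on triangle GBH: GH² = 5² + 8² − 2·5·8·cos(90°) = 89, so GH = √89.
Step 2: By the law of cosines on triangle HGI: HI² = √89² + 4² − 2·√89·4·cos(90°) = 105, so HI = √105.

Therefore, the length of HI = √105.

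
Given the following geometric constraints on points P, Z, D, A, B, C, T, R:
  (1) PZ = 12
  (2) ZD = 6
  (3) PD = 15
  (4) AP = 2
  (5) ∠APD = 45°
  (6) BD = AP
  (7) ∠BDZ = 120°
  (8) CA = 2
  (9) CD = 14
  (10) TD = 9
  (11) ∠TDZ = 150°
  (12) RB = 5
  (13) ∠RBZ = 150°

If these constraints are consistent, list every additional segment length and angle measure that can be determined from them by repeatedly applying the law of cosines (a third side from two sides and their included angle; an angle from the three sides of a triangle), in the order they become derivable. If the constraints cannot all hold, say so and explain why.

The constraints are consistent. Derivable facts, in order:
After 1 step:
- DA ≈ 13.66
- ZB = 2·√13
- ZT ≈ 14.51
- ∠DPZ = 22.33°
- ∠DZP = 108.21°
- ∠PDZ = 49.46°
After 2 steps:
- ZR ≈ 11.81
- ∠ACD = 76.13°
- ∠ADC = 8.17°
- ∠ADP = 5.94°
- ∠BZD = 13.9°
- ∠CAD = 95.7°
- ∠DAP = 129.06°
- ∠DBZ = 46.1°
- ∠DTZ = 11.93°
- ∠DZT = 18.07°
After 3 steps:
- ∠BRZ = 17.78°
- ∠BZR = 12.22°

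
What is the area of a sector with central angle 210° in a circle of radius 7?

Sector area = π(7²)(7/12) = 343*pi/12

343*pi/12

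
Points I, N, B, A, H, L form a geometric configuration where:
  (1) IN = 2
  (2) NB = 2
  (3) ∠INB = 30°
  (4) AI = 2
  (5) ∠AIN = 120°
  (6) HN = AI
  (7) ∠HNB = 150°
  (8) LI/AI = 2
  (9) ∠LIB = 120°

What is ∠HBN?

From the given relations: HN = AI = 2.
Step 1: By the law of cosines on triangle BNH: BH² = 2² + 2² − 2·2·2·cos(150°) = 14.93, so BH ≈ 3.86.
Step 2: By the inverse law of cosines on triangle HBN: cos(∠HBN) = (3.86² + 2² − 2²) / (2·3.86·2) = 14.93/15.45 = 0.9659, so ∠HBN = 15°.

Therefore, the measure of angle ∠HBN = 15°.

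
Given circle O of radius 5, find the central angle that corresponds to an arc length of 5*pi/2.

θ = 360 × 5*pi/2 / (2π × 5) = 90° (rearranging arc length formula).

90°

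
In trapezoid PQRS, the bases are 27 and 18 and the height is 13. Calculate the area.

Area = (27 + 18) * 13 / 2 = 585 / 2 = 585/2

585/2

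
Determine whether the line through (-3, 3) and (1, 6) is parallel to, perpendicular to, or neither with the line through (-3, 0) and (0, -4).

Slope of line 1: m1 = (6 - 3)/(1 - -3) = 3/4 = 3/4
Slope of line 2: m2 = (-4 - 0)/(0 - -3) = -4/3 = -4/3
m1 * m2 = -1, so perpendicular.

Perpendicular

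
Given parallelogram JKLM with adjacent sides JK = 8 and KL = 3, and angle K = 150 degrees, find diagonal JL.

Using the law of cosines:
d^2 = 8^2 + 3^2 - 2(8)(3)cos(150 degrees)
d^2 = 64 + 9 - 48*-sqrt(3)/2
d^2 = 24*sqrt(3) + 73
d = sqrt(24*sqrt(3) + 73)

sqrt(24*sqrt(3) + 73)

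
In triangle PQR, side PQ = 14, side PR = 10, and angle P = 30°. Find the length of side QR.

By the law of cosines: QR^2 = PQ^2 + PR^2 - 2*PQ*PR*cos(P)
QR^2 = 14^2 + 10^2 - 2*14*10*cos(30°)
QR^2 = 196 + 100 - 280*(sqrt(3)/2)
QR^2 = 296 - 140*sqrt(3)
QR = 2*sqrt(74 - 35*sqrt(3))

2*sqrt(74 - 35*sqrt(3))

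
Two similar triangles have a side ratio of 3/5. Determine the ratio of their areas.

Area ratio = (side ratio)^2 = (3/5)^2 = 9:25.

9:25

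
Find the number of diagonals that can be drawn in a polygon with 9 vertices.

Each of the 9 vertices connects to 6 non-adjacent vertices via diagonals.
Total connections = 9 × 6 = 54, but each diagonal is counted twice.
Number of diagonals = 54 / 2 = 27.

27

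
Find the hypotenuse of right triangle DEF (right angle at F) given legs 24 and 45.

In a right triangle, the square of the hypotenuse equals the sum of the squares of the two legs.
The legs are 24 and 45, so the hypotenuse = sqrt(576 + 2025) = sqrt(2601) = 51.

51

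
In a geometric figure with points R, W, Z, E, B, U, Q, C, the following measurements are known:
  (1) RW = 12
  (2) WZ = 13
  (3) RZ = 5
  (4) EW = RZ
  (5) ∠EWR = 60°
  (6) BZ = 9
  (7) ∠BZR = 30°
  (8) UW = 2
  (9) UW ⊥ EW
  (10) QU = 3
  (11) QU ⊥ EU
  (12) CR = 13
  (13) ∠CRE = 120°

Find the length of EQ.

From the given relations: EW = RZ = 5.
Step 1: By the law of cosines on triangle UWE: UE² = 2² + 5² − 2·2·5·cos(90°) = 29, so UE = √29.
Step 2: By the law of cosines on triangle EUQ: EQ² = √29² + 3² − 2·√29·3·cos(90°) = 38, so EQ = √38.

Therefore, the length of EQ = √38.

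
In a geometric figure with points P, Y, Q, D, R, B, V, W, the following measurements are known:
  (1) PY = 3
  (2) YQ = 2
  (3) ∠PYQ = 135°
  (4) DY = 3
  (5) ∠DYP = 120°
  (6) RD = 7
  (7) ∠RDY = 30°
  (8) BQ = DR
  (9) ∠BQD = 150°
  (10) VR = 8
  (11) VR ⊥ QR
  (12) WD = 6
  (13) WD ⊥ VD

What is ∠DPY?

Step 1: By the law of cosines on triangle PYD: PD² = 3² + 3² − 2·3·3·cos(120°) = 27, so PD = 3·√3.
Step 2: By the inverse law of cosines on triangle DPY: cos(∠DPY) = ((3·√3)² + 3² − 3²) / (2·3·√3·3) = 27/31.18 = 0.866, so ∠DPY = 30°.

Therefore, the measure of angle ∠DPY = 30°.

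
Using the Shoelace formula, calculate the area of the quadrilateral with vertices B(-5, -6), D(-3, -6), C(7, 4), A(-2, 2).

Shoelace: sum of cross terms = 86, Area = (1/2)|86| = 43

43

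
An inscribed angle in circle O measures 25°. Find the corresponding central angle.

By the inscribed angle theorem, the central angle is twice the inscribed angle.
Central angle = 2 × 25° = 50°

50°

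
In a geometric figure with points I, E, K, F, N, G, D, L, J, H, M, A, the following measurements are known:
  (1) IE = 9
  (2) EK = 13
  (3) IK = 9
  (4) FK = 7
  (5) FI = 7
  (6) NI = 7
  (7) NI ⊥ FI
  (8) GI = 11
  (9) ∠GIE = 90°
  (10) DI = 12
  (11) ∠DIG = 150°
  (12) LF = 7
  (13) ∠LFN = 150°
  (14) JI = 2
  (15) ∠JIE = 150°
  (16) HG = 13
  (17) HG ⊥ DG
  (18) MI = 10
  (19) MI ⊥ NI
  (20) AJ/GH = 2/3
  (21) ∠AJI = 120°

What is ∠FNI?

Step 1: By the law of cosines on triangle NIF: NF² = 7² + 7² − 2·7·7·cos(90°) = 98, so NF = 7·√2.
Step 2: By the inverse law of cosines on triangle FNI: cos(∠FNI) = ((7·√2)² + 7² − 7²) / (2·7·√2·7) = 98/138.59 = 0.7071, so ∠FNI = 45°.

Therefore, the measure of angle ∠FNI = 45°.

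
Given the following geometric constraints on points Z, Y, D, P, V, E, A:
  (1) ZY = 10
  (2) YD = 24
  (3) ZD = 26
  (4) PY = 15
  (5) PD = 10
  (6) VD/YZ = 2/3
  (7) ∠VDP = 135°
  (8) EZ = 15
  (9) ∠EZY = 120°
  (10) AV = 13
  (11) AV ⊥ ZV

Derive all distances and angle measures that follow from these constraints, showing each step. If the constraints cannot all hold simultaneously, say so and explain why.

The constraints are consistent.

From the given relations:
  VD = 2/3·YZ = 2/3·10 ≈ 6.67

Step 1: From YZ = 10, ZE = 15, and ∠YZE = 120°, by the law of cosines:
  YE² = YZ² + ZE² - 2·YZ·ZE·cos(120°) = 100 + 225 + 150 = 475
  YE = 5·√19

Step 2: From PD = 10, DV = 6.67, and ∠PDV = 135°, by the law of cosines:
  PV² = PD² + DV² - 2·PD·DV·cos(135°) = 100 + 44.44 + 94.28 = 238.7
  PV ≈ 15.45

Step 3: From ZD = 26, ZY = 10, DY = 24, by the inverse law of cosines:
  cos(∠DZY) = (ZD² + ZY² - DY²) / (2·ZD·ZY)
  ∠DZY = 67.38°

Step 4: From YD = 24, YP = 15, DP = 10, by the inverse law of cosines:
  cos(∠DYP) = (YD² + YP² - DP²) / (2·YD·YP)
  ∠DYP = 13.19°

Step 5: From YD = 24, YZ = 10, DZ = 26, by the inverse law of cosines:
  cos(∠DYZ) = (YD² + YZ² - DZ²) / (2·YD·YZ)
  ∠DYZ = 90°

Step 6: From DP = 10, DY = 24, PY = 15, by the inverse law of cosines:
  cos(∠PDY) = (DP² + DY² - PY²) / (2·DP·DY)
  ∠PDY = 20.02°

Step 7: From DY = 24, DZ = 26, YZ = 10, by the inverse law of cosines:
  cos(∠YDZ) = (DY² + DZ² - YZ²) / (2·DY·DZ)
  ∠YDZ = 22.62°

Step 8: From PD = 10, PY = 15, DY = 24, by the inverse law of cosines:
  cos(∠DPY) = (PD² + PY² - DY²) / (2·PD·PY)
  ∠DPY = 146.79°

Step 9: From YE = 5·√19, YZ = 10, EZ = 15, by the inverse law of cosines:
  cos(∠EYZ) = (YE² + YZ² - EZ²) / (2·YE·YZ)
  ∠EYZ = 36.59°

Step 10: From PD = 10, PV = 15.45, DV = 6.67, by the inverse law of cosines:
  cos(∠DPV) = (PD² + PV² - DV²) / (2·PD·PV)
  ∠DPV = 17.76°

Step 11: From VD = 6.67, VP = 15.45, DP = 10, by the inverse law of cosines:
  cos(∠DVP) = (VD² + VP² - DP²) / (2·VD·VP)
  ∠DVP = 27.24°

Step 12: From EY = 5·√19, EZ = 15, YZ = 10, by the inverse law of cosines:
  cos(∠YEZ) = (EY² + EZ² - YZ²) / (2·EY·EZ)
  ∠YEZ = 23.41°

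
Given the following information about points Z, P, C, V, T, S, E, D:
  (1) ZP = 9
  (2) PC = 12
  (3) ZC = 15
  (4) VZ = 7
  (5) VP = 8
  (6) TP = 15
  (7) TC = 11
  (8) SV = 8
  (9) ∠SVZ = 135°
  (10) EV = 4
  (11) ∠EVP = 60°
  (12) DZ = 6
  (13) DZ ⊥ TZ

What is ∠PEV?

Step 1: By the law of cosines on triangle EVP: EP² = 4² + 8² − 2·4·8·cos(60°) = 48, so EP = 4·√3.
Step 2: By the inverse law of cosines on triangle PEV: cos(∠PEV) = ((4·√3)² + 4² − 8²) / (2·4·√3·4) = 0/55.43 = 0, so ∠PEV = 90°.

Therefore, the measure of angle ∠PEV = 90°.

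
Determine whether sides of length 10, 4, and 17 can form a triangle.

Check the triangle inequality: 10 + 4 = 14 ≤ 17.
Since the sum of two sides does not exceed the third, no triangle can be formed.

No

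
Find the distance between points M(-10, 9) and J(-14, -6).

d = sqrt((-4)^2 + (-15)^2) = sqrt(241)

sqrt(241)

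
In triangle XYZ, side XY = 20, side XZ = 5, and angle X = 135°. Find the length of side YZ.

Law of cosines: YZ^2 = 20^2 + 5^2 - 2(20)(5)cos(135°) = 100*sqrt(2) + 425, so YZ = 5*sqrt(4*sqrt(2) + 17).

5*sqrt(4*sqrt(2) + 17)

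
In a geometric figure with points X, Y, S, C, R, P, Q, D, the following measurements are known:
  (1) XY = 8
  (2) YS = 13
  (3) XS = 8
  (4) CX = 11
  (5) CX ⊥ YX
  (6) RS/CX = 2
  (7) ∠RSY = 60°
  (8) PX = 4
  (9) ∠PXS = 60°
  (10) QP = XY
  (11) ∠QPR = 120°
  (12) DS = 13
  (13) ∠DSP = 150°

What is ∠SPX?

Step 1: By the law of cosines on triangle PXS: PS² = 4² + 8² − 2·4·8·cos(60°) = 48, so PS = 4·√3.
Step 2: By the inverse law of cosines on triangle SPX: cos(∠SPX) = ((4·√3)² + 4² − 8²) / (2·4·√3·4) = 0/55.43 = 0, so ∠SPX = 90°.

Therefore, the measure of angle ∠SPX = 90°.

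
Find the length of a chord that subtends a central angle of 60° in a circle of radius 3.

Chord length = 2r sin(θ/2)
= 2 × 3 × sin(60°/2)
= 2 × 3 × sin(30°)
= 3

3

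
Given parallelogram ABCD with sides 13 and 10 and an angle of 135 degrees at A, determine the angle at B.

Opposite sides of a parallelogram are parallel, so consecutive angles form co-interior angles on a transversal.
Co-interior angles sum to 180°, giving angle B = 180 - 135 = 45 degrees.

45 degrees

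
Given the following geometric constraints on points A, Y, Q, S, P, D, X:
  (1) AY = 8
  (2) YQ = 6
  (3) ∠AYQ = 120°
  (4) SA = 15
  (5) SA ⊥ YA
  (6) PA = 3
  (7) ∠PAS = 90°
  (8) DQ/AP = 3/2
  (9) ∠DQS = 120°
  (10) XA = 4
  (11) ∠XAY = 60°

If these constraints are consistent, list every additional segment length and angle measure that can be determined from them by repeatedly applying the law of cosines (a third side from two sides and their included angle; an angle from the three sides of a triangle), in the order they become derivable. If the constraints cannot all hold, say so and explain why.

The constraints are consistent. Derivable facts, in order:
After 1 step:
- AQ = 2·√37
- SP = 3·√26
- YS = 17
- YX = 4·√3
After 2 steps:
- ∠APS = 78.69°
- ∠AQY = 34.72°
- ∠ASP = 11.31°
- ∠ASY = 28.07°
- ∠AXY = 90°
- ∠AYS = 61.93°
- ∠AYX = 30°
- ∠QAY = 25.28°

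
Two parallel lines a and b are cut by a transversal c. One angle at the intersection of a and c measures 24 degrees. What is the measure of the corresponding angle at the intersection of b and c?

Corresponding angles formed by parallel lines and a transversal are equal.
The given angle is 24 degrees.
The corresponding angle = 24 degrees.

24 degrees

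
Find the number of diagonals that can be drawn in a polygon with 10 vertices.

The number of diagonals in an n-gon is n(n - 3)/2.
For n = 10: 10(10 - 3)/2 = 10 × 7 / 2 = 35.

35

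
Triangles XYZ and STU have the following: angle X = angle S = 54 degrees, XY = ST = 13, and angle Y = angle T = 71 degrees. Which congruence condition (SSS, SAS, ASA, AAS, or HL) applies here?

The given information matches ASA: Two pairs of corresponding angles and the included side are equal (Angle-Side-Angle).

ASA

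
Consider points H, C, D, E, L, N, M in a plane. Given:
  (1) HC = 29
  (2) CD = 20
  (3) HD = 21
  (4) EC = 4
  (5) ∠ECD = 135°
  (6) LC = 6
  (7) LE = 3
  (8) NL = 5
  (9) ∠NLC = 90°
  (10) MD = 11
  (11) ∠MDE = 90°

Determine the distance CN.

Step 1: By the law of cosines on triangle CLN: CN² = 6² + 5² − 2·6·5·cos(90°) = 61, so CN = √61.

Therefore, the length of CN = √61.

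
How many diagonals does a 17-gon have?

The number of diagonals in an n-gon is n(n - 3)/2.
For n = 17: 17(17 - 3)/2 = 17 × 14 / 2 = 119.

119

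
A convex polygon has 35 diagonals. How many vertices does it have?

Using d = n(n - 3)/2, we solve 35 = n(n - 3)/2.
So n(n - 3) = 70.
Testing n = 10: 10 * 7 = 70 = 70. Correct.
The polygon has 10 sides.

10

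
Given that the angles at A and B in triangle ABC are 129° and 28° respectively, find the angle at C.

angle C = 180 - 129 - 28 = 23 degrees.

23 degrees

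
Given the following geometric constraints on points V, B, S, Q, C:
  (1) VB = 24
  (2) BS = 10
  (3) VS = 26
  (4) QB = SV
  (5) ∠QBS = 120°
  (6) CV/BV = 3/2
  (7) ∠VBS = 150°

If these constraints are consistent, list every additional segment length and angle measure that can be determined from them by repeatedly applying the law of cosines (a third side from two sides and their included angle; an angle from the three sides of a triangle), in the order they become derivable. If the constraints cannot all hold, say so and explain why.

These constraints are not satisfiable: (1), (2) and (3) fix all three sides of triangle VBS, so by the law of cosines cos(∠VBS) = (24² + 10² − 26²) / (2·24·10) = 0.0000, i.e. ∠VBS ≈ 90°, which contradicts (7) ∠VBS = 150°. No planar figure meets all of them, so nothing further can be derived.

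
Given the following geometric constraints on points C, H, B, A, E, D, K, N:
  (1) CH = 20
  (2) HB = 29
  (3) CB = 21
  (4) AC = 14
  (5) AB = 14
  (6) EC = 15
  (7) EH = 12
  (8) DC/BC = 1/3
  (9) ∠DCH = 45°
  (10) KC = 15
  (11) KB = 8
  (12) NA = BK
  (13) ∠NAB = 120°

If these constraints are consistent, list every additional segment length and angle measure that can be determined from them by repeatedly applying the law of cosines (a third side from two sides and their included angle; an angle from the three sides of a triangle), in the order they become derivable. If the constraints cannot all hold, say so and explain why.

The constraints are consistent. Derivable facts, in order:
After 1 step:
- BN = 2·√93
- HD ≈ 15.84
- ∠ABC = 41.41°
- ∠ACB = 41.41°
- ∠BAC = 97.18°
- ∠BCH = 90°
- ∠BCK = 17.15°
- ∠BHC = 46.4°
- ∠BKC = 129.3°
- ∠CBH = 43.6°
- ∠CBK = 33.56°
- ∠CEH = 94.94°
- ∠CHE = 48.35°
- ∠ECH = 36.71°
After 2 steps:
- ∠ABN = 21.05°
- ∠ANB = 38.95°
- ∠CDH = 116.79°
- ∠CHD = 18.21°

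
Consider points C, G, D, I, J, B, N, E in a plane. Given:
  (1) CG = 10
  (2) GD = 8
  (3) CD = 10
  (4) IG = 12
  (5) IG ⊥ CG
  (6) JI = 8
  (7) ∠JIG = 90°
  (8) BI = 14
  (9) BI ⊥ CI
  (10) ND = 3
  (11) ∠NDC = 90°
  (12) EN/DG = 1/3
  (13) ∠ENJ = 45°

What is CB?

Step 1: By the law of cosines on triangle CGI: CI² = 10² + 12² − 2·10·12·cos(90°) = 244, so CI = 2·√61.
Step 2: By the law of cosines on triangle CIB: CB² = (2·√61)² + 14² − 2·2·√61·14·cos(90°) = 440, so CB = 2·√110.

Therefore, the length of CB = 2·√110.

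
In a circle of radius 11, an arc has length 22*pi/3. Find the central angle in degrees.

θ = 360 × 22*pi/3 / (2π × 11) = 120° (rearranging arc length formula).

120°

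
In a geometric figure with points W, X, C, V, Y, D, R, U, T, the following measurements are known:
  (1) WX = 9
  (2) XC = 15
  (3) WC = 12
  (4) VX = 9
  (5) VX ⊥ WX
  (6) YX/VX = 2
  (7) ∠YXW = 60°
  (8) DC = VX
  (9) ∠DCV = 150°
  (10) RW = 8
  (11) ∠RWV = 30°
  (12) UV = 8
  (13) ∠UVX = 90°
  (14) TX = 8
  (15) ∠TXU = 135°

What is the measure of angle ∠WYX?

From the given relations: YX = 2·VX = 2·9 = 18.
Step 1: By the law of cosines on triangle YXW: YW² = 18² + 9² − 2·18·9·cos(60°) = 243, so YW = 9·√3.
Step 2: By the inverse law of cosines on triangle WYX: cos(∠WYX) = ((9·√3)² + 18² − 9²) / (2·9·√3·18) = 486/561.18 = 0.866, so ∠WYX = 30°.

Therefore, the measure of angle ∠WYX = 30°.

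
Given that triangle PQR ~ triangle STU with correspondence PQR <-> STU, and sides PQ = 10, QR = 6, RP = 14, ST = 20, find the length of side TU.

Similar triangles have proportional sides. Setting up the proportion:
ST / PQ = TU / QR
20 / 10 = TU / 6
TU = 6 * 20 / 10 = 12.

12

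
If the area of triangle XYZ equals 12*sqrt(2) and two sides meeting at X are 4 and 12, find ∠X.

sin(C) = 2 * 12*sqrt(2) / (4 * 12) = sqrt(2)/2, so C = arcsin(sqrt(2)/2) = 45°.
Since sin(180° - C) = sin(C), the obtuse angle 135° gives the same area, so C = 45° or C = 135°.

45° or 135°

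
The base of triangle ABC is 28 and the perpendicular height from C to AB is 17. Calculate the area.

A triangle's area is half the area of a rectangle with the same base and height.
Area = (1/2) * 28 * 17 = 238.

238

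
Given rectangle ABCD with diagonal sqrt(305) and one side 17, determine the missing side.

Using the Pythagorean theorem: d^2 = a^2 + b^2
b^2 = d^2 - a^2
b^2 = 305 - 289
b^2 = 16
b = sqrt(16) = 4

4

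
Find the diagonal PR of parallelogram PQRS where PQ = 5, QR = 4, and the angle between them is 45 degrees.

Law of cosines: d^2 = 5^2 + 4^2 - 2(5)(4)cos(45°) = 41 - 20*sqrt(2), so d = sqrt(41 - 20*sqrt(2)).

sqrt(41 - 20*sqrt(2))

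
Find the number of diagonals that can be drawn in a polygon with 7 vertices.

Each of the 7 vertices connects to 4 non-adjacent vertices via diagonals.
Total connections = 7 × 4 = 28, but each diagonal is counted twice.
Number of diagonals = 28 / 2 = 14.

14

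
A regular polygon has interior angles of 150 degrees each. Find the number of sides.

The exterior angle is the supplement of the interior angle: 180 - 150 = 30 degrees.
Since the exterior angles of any convex polygon sum to 360 degrees, the number of sides is 360 / 30 = 12.

12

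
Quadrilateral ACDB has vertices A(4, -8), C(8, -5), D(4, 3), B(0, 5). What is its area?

Shoelace: sum of cross terms = 88, Area = (1/2)|88| = 44

44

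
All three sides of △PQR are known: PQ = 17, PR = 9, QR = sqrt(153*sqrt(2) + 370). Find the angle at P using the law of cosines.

By the inverse law of cosines: cos(P) = (PQ² + PR² - QR²) / (2 × PQ × PR)
cos(P) = (17² + 9² - (sqrt(153*sqrt(2) + 370))²) / (2 × 17 × 9)
cos(P) = (289 + 81 - (153*sqrt(2) + 370)) / 306
cos(P) = -sqrt(2)/2
P = arccos(-sqrt(2)/2) = 135°

135°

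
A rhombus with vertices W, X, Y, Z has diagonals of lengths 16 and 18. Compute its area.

The diagonals of a rhombus divide it into four right triangles.
Each triangle has legs 16/ 2 = 8 and 18/2 = 9, so each has area (1/2)*8*9 = 36.
Four such triangles give total area = (d1 * d2) / 2 = 144.

144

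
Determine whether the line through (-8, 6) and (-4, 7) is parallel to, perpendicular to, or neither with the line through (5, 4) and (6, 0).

Slope of line 1: m1 = (7 - 6)/(-4 - -8) = 1/4 = 1/4
Slope of line 2: m2 = (0 - 4)/(6 - 5) = -4/1 = -4
m1 * m2 = (1/4) * (-4) = -1 = -1, so the lines are perpendicular.

Perpendicular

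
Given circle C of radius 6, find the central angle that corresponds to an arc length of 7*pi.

θ = 360 × 7*pi / (2π × 6) = 210° (rearranging arc length formula).

210°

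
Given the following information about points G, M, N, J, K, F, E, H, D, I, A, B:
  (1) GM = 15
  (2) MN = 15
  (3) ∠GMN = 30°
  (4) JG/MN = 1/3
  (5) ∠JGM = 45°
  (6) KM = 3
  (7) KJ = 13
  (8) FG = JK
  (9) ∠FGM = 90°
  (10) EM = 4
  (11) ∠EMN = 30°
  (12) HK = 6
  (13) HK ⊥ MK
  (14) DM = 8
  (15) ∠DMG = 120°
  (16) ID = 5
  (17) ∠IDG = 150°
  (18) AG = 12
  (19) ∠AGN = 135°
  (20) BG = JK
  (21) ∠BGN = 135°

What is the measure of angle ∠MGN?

Step 1: By the law of cosines on triangle GMN: GN² = 15² + 15² − 2·15·15·cos(30°) = 60.29, so GN ≈ 7.76.
Step 2: By the inverse law of cosines on triangle MGN: cos(∠MGN) = (15² + 7.76² − 15²) / (2·15·7.76) = 60.29/232.94 = 0.2588, so ∠MGN = 75°.

Therefore, the measure of angle ∠MGN = 75°.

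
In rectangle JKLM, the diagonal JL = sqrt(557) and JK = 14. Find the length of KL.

The diagonal of a rectangle forms a right triangle with the two sides.
Rearranging the Pythagorean theorem: missing side = sqrt(d^2 - known^2).
= sqrt(557 - 196) = sqrt(361) = 19.

19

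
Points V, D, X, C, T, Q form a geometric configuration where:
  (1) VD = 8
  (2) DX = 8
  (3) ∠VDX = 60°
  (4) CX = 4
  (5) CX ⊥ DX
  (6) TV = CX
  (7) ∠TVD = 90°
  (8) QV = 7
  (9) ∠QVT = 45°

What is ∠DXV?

Step 1: By the law of cosines on triangle XDV: XV² = 8² + 8² − 2·8·8·cos(60°) = 64, so XV = 8.
Step 2: By the inverse law of cosines on triangle DXV: cos(∠DXV) = (8² + 8² − 8²) / (2·8·8) = 64/128 = 0.5, so ∠DXV = 60°.

Therefore, the measure of angle ∠DXV = 60°.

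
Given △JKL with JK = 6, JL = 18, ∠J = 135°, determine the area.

Area = (1/2) * JK * JL * sin(J)
Area = (1/2) * 6 * 18 * sin(135°)
Area = (1/2) * 6 * 18 * sqrt(2)/2
Area = 27*sqrt(2)

27*sqrt(2)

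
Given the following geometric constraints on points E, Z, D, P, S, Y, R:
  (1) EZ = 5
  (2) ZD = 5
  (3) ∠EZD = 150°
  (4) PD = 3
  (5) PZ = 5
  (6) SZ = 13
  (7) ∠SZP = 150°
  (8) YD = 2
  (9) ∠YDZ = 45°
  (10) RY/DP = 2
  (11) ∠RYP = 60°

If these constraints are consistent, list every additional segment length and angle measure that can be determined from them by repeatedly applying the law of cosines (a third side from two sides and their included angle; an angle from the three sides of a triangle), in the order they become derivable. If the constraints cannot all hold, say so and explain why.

The constraints are consistent. Derivable facts, in order:
After 1 step:
- ED ≈ 9.66
- PS ≈ 17.51
- ZY ≈ 3.85
- ∠DPZ = 72.54°
- ∠DZP = 34.92°
- ∠PDZ = 72.54°
After 2 steps:
- ∠DEZ = 15°
- ∠DYZ = 113.48°
- ∠DZY = 21.52°
- ∠EDZ = 15°
- ∠PSZ = 8.21°
- ∠SPZ = 21.79°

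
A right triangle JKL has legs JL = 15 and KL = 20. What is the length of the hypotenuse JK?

JK = sqrt(15^2 + 20^2) = sqrt(625) = 25

25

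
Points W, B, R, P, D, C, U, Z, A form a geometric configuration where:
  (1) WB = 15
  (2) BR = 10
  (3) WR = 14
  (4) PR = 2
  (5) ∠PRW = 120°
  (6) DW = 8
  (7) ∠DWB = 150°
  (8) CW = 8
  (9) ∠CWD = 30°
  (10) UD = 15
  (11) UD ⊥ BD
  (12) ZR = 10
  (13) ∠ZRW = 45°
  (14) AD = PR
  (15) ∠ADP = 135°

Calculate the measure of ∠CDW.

Step 1: By the law of cosines on triangle DWC: DC² = 8² + 8² − 2·8·8·cos(30°) = 17.15, so DC ≈ 4.14.
Step 2: By the inverse law of cosines on triangle CDW: cos(∠CDW) = (4.14² + 8² − 8²) / (2·4.14·8) = 17.15/66.26 = 0.2588, so ∠CDW = 75°.

Therefore, the measure of angle ∠CDW = 75°.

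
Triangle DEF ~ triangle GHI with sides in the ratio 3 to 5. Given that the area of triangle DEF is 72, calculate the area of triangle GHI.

For similar figures, the area ratio equals the square of the side ratio.
Side ratio (DEF to GHI) = 3:5, so area ratio = 3^2:5^2 = 9:25.
If the area of DEF is 72, then the area of GHI = 72 * (25/9) = 200.

200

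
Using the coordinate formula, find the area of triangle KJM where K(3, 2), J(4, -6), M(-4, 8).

The Shoelace formula computes the area from vertex coordinates by summing cross products.
For vertices (3,2), (4,-6), (-4,8):
Signed sum = 3*-6 - 4*2 + 4*8 - -4*-6 + -4*2 - 3*8
= -26 + 8 + -32 = -50
Area = (1/2)|-50| = 25.

25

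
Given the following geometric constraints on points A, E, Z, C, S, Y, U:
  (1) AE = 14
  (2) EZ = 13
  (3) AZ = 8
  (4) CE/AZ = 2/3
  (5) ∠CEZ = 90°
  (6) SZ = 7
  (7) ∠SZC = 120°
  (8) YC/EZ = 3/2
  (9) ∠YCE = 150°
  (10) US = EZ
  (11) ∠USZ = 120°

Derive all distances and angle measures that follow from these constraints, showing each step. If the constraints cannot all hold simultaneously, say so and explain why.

The constraints are consistent.

From the given relations:
  CE = 2/3·AZ = 2/3·8 ≈ 5.33
  YC = 3/2·EZ = 3/2·13 ≈ 19.5
  US = EZ = 13

Step 1: From EC = 5.33, CY = 19.5, and ∠ECY = 150°, by the law of cosines:
  EY² = EC² + CY² - 2·EC·CY·cos(150°) = 28.44 + 380.2 + 180.1 = 588.8
  EY ≈ 24.27

Step 2: From ZE = 13, EC = 5.33, and ∠ZEC = 90°, by the law of cosines:
  ZC² = ZE² + EC² - 2·ZE·EC·cos(90°) = 169 + 28.44 - 0 = 197.4
  ZC ≈ 14.05

Step 3: From ZS = 7, SU = 13, and ∠ZSU = 120°, by the law of cosines:
  ZU² = ZS² + SU² - 2·ZS·SU·cos(120°) = 49 + 169 + 91 = 309
  ZU ≈ 17.58

Step 4: From AE = 14, AZ = 8, EZ = 13, by the inverse law of cosines:
  cos(∠EAZ) = (AE² + AZ² - EZ²) / (2·AE·AZ)
  ∠EAZ = 66.03°

Step 5: From EA = 14, EZ = 13, AZ = 8, by the inverse law of cosines:
  cos(∠AEZ) = (EA² + EZ² - AZ²) / (2·EA·EZ)
  ∠AEZ = 34.22°

Step 6: From ZA = 8, ZE = 13, AE = 14, by the inverse law of cosines:
  cos(∠AZE) = (ZA² + ZE² - AE²) / (2·ZA·ZE)
  ∠AZE = 79.75°

Step 7: From CZ = 14.05, ZS = 7, and ∠CZS = 120°, by the law of cosines:
  CS² = CZ² + ZS² - 2·CZ·ZS·cos(120°) = 197.4 + 49 + 98.36 = 344.8
  CS ≈ 18.57

Step 8: From EC = 5.33, EY = 24.27, CY = 19.5, by the inverse law of cosines:
  cos(∠CEY) = (EC² + EY² - CY²) / (2·EC·EY)
  ∠CEY = 23.69°

Step 9: From ZC = 14.05, ZE = 13, CE = 5.33, by the inverse law of cosines:
  cos(∠CZE) = (ZC² + ZE² - CE²) / (2·ZC·ZE)
  ∠CZE = 22.31°

Step 10: From ZS = 7, ZU = 17.58, SU = 13, by the inverse law of cosines:
  cos(∠SZU) = (ZS² + ZU² - SU²) / (2·ZS·ZU)
  ∠SZU = 39.83°

Step 11: From CE = 5.33, CZ = 14.05, EZ = 13, by the inverse law of cosines:
  cos(∠ECZ) = (CE² + CZ² - EZ²) / (2·CE·CZ)
  ∠ECZ = 67.69°

Step 12: From YC = 19.5, YE = 24.27, CE = 5.33, by the inverse law of cosines:
  cos(∠CYE) = (YC² + YE² - CE²) / (2·YC·YE)
  ∠CYE = 6.31°

Step 13: From US = 13, UZ = 17.58, SZ = 7, by the inverse law of cosines:
  cos(∠SUZ) = (US² + UZ² - SZ²) / (2·US·UZ)
  ∠SUZ = 20.17°

Step 14: From CS = 18.57, CZ = 14.05, SZ = 7, by the inverse law of cosines:
  cos(∠SCZ) = (CS² + CZ² - SZ²) / (2·CS·CZ)
  ∠SCZ = 19.05°

Step 15: From SC = 18.57, SZ = 7, CZ = 14.05, by the inverse law of cosines:
  cos(∠CSZ) = (SC² + SZ² - CZ²) / (2·SC·SZ)
  ∠CSZ = 40.95°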